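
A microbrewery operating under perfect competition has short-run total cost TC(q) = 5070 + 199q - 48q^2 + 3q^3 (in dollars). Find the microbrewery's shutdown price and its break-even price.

Shutdown price = min AVC. AVC = 199 - 48q + 3q^2, with vertex at q = 8 and minimum $7.
ATC = 5070/q + 199 - 48q + 3q^2. Setting dATC/dq = −5070/q^2 − 48 + 6q = 0 gives q = 13 (since 6·13^3 − 48·13^2 = 5070).
min ATC = 5070/13 + 199 − 48·13 + 3·13^2 = $472. That is the break-even price.
Between these two prices the firm operates at a loss; above $472 it earns a profit.

Shutdown price = $7; break-even price = $472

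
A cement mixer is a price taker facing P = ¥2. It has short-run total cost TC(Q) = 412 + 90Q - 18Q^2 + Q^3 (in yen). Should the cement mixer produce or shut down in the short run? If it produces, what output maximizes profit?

Shut down

Strip out fixed cost: VC = 90Q - 18Q^2 + Q^3. Then AVC = 90 - 18Q + Q^2 and MC = 90 - 36Q + 3Q^2.
The AVC parabola has its vertex at Q = 18/2 = 9, where AVC = 90 - 18·9 + 9^2 = ¥9.
With P < min AVC (¥2 < ¥9), every unit sold adds to the loss.
Shutting down limits the loss to fixed cost, ¥412.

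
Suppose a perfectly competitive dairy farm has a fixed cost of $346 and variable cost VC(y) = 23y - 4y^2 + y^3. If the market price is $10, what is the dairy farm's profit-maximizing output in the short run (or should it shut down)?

Shut down

Variable cost is VC = 23y - 4y^2 + y^3, so AVC = VC/y = 23 - 4y + y^2 and MC = dTC/dy = 23 - 8y + 3y^2.
AVC hits its minimum where MC = AVC, at y = 2, giving min AVC = 23 - 4·2 + 2^2 = $19.
With P < min AVC ($10 < $19), every unit sold adds to the loss.
The firm minimizes its loss by shutting down and losing only its fixed cost of $346.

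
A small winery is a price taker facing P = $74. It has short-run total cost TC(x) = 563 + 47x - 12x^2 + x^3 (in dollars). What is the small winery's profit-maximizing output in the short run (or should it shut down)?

Produce at x = 9

Strip out fixed cost: VC = 47x - 12x^2 + x^3. Then AVC = 47 - 12x + x^2 and MC = 47 - 24x + 3x^2.
The AVC parabola has its vertex at x = 12/2 = 6, where AVC = 47 - 12·6 + 6^2 = $11.
P = $74 exceeds min AVC = $11, so the firm stays open.
Set P = MC: 74 = 47 - 24x + 3x^2 → -27 - 24x + 3x^2 = 0. The roots are x = -1 and x = 9; the profit-maximizing output is on the rising part of MC, so x* = 9.
Check: AVC at x = 9 is $20 ≤ P, so revenue covers variable cost.
Profit = P·x − TC = 74·9 − 743 = -$77, a loss, but smaller than the $563 fixed cost the firm would lose by shutting down.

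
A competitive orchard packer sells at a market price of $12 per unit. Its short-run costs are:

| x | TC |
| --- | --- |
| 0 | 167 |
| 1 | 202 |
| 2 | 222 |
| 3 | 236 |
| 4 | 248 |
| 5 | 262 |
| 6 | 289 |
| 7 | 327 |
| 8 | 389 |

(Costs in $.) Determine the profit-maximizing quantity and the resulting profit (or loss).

x = 0 (shut down); profit = -$167

Tabulate TR − TC: x=0: -167; x=1: -190; x=2: -198; x=3: -200; x=4: -200; x=5: -202; x=6: -217; x=7: -243; x=8: -293.
Profit is highest at x = 0. Equivalently, the lowest AVC in the table is 95/5 ≈ $19 at x = 5, and P = $12 falls below it — price never covers variable cost, so the firm shuts down and loses only its fixed cost.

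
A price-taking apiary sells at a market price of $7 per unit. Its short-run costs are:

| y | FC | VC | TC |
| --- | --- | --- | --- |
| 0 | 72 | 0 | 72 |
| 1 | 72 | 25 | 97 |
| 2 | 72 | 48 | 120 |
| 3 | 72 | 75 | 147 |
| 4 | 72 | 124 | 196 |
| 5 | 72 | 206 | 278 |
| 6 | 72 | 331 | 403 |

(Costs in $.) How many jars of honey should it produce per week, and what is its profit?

Tabulate TR − TC: y=0: -72; y=1: -90; y=2: -106; y=3: -126; y=4: -168; y=5: -243; y=6: -361.
Profit is highest at y = 0. Equivalently, the lowest AVC in the table is 48/2 ≈ $24 at y = 2, and P = $7 falls below it — price never covers variable cost, so the firm shuts down and loses only its fixed cost.

y = 0 (shut down); profit = -$72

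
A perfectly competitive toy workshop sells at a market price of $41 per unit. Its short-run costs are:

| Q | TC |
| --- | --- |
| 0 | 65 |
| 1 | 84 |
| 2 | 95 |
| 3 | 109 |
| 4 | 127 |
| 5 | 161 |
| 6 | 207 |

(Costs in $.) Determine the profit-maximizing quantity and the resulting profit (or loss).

Q = 5; profit = $44

Profit at each row (π = 41Q − TC): Q=0: -65; Q=1: -43; Q=2: -13; Q=3: 14; Q=4: 37; Q=5: 44; Q=6: 39.
Profit is maximized at Q = 5. AVC there is 96/5 = $19.20 ≤ P, so producing beats shutting down (which would give -$65).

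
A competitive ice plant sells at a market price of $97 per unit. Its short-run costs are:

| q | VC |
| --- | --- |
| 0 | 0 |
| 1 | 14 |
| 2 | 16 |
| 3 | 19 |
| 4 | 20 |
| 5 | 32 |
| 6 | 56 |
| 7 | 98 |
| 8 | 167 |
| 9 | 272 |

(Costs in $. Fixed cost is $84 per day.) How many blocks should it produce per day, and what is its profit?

Compute π = P·q − TC at each output: q=0: -84; q=1: -1; q=2: 94; q=3: 188; q=4: 284; q=5: 369; q=6: 442; q=7: 497; q=8: 525; q=9: 517.
Profit is maximized at q = 8. AVC there is 167/8 = $20.88 ≤ P, so producing beats shutting down (which would give -$84).

q = 8; profit = $525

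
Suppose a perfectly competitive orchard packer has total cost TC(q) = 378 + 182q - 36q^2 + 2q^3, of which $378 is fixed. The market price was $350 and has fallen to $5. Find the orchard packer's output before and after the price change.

Output falls from 14 to 0 (the firm shuts down)

AVC = 182 - 36q + 2q^2, minimized at q = 9 where min AVC = $20. MC = 182 - 72q + 6q^2.
At P = $350 ≥ min AVC, set P = MC on the rising branch: q = 14.
At P = $5 < min AVC = $20, price no longer covers variable cost at any output, so the firm shuts down: q = 0.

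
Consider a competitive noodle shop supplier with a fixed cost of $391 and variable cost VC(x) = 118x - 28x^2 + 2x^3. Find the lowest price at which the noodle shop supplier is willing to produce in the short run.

Short-run supply begins at min AVC. From VC = 118x - 28x^2 + 2x^3, AVC = 118 - 28x + 2x^2.
At the minimum of AVC, MC = AVC. MC = 118 - 56x + 6x^2; setting MC = AVC gives 4x^2 - 28x = 0, so x = 7. min AVC = 20.
For P < $20 the firm produces nothing.

$20 per unit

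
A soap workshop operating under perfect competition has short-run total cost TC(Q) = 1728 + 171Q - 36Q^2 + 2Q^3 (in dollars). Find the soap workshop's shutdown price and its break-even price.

Shutdown price = $9; break-even price = $171

AVC = 171 - 36Q + 2Q^2; minimized at Q = 9, giving min AVC = $9. That is the shutdown price.
ATC = 1728/Q + 171 - 36Q + 2Q^2. Setting dATC/dQ = −1728/Q^2 − 36 + 4Q = 0 gives Q = 12 (since 4·12^3 − 36·12^2 = 1728).
min ATC = 1728/12 + 171 − 36·12 + 2·12^2 = $171. That is the break-even price.
Between these two prices the firm operates at a loss; above $171 it earns a profit.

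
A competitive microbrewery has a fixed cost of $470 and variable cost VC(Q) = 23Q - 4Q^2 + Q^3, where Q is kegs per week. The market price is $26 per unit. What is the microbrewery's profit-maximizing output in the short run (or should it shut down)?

Produce at Q = 3

Strip out fixed cost: VC = 23Q - 4Q^2 + Q^3. Then AVC = 23 - 4Q + Q^2 and MC = 23 - 8Q + 3Q^2.
AVC hits its minimum where MC = AVC, at Q = 2, giving min AVC = 23 - 4·2 + 2^2 = $19.
P = $26 exceeds min AVC = $19, so the firm stays open.
Set P = MC: 26 = 23 - 8Q + 3Q^2 → -3 - 8Q + 3Q^2 = 0. The roots are Q = -1/3 and Q = 3; the profit-maximizing output is on the rising part of MC, so Q* = 3.
Check: AVC at Q = 3 is $20 ≤ P, so revenue covers variable cost.
Profit = P·Q − TC = 26·3 − 530 = -$452, a loss, but smaller than the $470 fixed cost the firm would lose by shutting down.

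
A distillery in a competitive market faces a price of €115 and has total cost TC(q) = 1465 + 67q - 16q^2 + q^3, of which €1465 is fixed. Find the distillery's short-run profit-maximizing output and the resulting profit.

AVC = 67 - 16q + q^2 has its minimum €3 at q = 8; price €115 clears that bar, so the firm operates.
MC = 67 - 32q + 3q^2. Setting P = MC and taking the root on the rising branch gives q* = 12.
TR = 115·12 = 1380. TC = 1465 + 228 = 1693. Profit = 1380 − 1693 = -€313.
That loss of €313 beats the €1465 the firm would lose by shutting down; producing recovers €1152 of fixed cost.

Profit = -€313 at q = 12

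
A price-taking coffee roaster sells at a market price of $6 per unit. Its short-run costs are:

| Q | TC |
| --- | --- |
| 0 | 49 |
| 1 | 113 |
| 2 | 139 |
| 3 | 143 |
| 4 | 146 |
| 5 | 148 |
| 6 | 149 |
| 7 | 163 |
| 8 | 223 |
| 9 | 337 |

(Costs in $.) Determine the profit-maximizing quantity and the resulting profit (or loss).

Compute π = P·Q − TC at each output: Q=0: -49; Q=1: -107; Q=2: -127; Q=3: -125; Q=4: -122; Q=5: -118; Q=6: -113; Q=7: -121; Q=8: -175; Q=9: -283.
Profit is highest at Q = 0. Equivalently, the lowest AVC in the table is 114/7 ≈ $16.29 at Q = 7, and P = $6 falls below it — price never covers variable cost, so the firm shuts down and loses only its fixed cost.

Q = 0 (shut down); profit = -$49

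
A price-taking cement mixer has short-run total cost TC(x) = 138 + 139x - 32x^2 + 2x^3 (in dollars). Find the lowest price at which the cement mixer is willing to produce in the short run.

Short-run supply begins at min AVC. From VC = 139x - 32x^2 + 2x^3, AVC = 139 - 32x + 2x^2.
At the minimum of AVC, MC = AVC. MC = 139 - 64x + 6x^2; setting MC = AVC gives 4x^2 - 32x = 0, so x = 8. min AVC = 11.
The firm shuts down for any P below $11.

$11 per unit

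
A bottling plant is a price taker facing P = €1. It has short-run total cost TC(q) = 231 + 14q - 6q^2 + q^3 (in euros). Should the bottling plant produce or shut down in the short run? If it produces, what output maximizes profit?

From TC, MC = TC'(q) = 14 - 12q + 3q^2 and AVC = VC/q = 14 - 6q + q^2.
AVC is minimized where dAVC/dq = -6 + 2q = 0, at q = 3; min AVC = 14 - 6·3 + 3^2 = €5.
Since P = €1 < min AVC = €5, price fails to cover variable cost at any output.
Shutting down limits the loss to fixed cost, €231.

Shut down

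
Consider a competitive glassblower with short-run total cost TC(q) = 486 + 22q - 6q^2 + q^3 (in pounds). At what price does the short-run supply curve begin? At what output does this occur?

The shutdown price is the minimum of AVC. VC = 22q - 6q^2 + q^3, so AVC = 22 - 6q + q^2.
dAVC/dq = -6 + 2q = 0 gives q = 3. min AVC = 22 - 6·3 + 3^2 = 13.
The firm shuts down for any P below £13.

£13 per unit, at q = 3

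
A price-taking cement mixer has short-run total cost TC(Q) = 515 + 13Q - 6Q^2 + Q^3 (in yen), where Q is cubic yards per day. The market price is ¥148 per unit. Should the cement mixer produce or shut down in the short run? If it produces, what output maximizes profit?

Strip out fixed cost: VC = 13Q - 6Q^2 + Q^3. Then AVC = 13 - 6Q + Q^2 and MC = 13 - 12Q + 3Q^2.
AVC hits its minimum where MC = AVC, at Q = 3, giving min AVC = 13 - 6·3 + 3^2 = ¥4.
P = ¥148 exceeds min AVC = ¥4, so the firm stays open.
Set P = MC: 148 = 13 - 12Q + 3Q^2 → -135 - 12Q + 3Q^2 = 0. The roots are Q = -5 and Q = 9; the profit-maximizing output is on the rising part of MC, so Q* = 9.
Check: AVC at Q = 9 is ¥40 ≤ P, so revenue covers variable cost.
Profit = P·Q − TC = 148·9 − 875 = ¥457.

Produce at Q = 9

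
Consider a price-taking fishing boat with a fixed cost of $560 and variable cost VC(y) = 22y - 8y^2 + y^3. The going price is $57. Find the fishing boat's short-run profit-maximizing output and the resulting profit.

AVC = 22 - 8y + y^2; min AVC = $6 at y = 4. Since P = $57 ≥ min AVC, the firm produces.
MC = 22 - 16y + 3y^2. Setting P = MC and taking the root on the rising branch gives y* = 7.
TR = 57·7 = 399. TC = 560 + 105 = 665. Profit = 399 − 665 = -$266.
By producing, the firm covers all variable cost plus $294 of fixed cost; shutting down would lose the full $560.

Profit = -$266 at y = 7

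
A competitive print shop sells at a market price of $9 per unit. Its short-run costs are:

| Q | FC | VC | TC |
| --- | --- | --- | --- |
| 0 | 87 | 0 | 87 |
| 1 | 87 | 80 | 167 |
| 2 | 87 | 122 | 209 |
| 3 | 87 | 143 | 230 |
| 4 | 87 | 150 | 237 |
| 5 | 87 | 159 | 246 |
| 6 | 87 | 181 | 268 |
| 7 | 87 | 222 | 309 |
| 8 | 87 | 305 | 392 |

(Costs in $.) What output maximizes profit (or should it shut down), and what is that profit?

Compute π = P·Q − TC at each output: Q=0: -87; Q=1: -158; Q=2: -191; Q=3: -203; Q=4: -201; Q=5: -201; Q=6: -214; Q=7: -246; Q=8: -320.
Profit is highest at Q = 0. Equivalently, the lowest AVC in the table is 181/6 ≈ $30.17 at Q = 6, and P = $9 falls below it — price never covers variable cost, so the firm shuts down and loses only its fixed cost.

Q = 0 (shut down); profit = -$87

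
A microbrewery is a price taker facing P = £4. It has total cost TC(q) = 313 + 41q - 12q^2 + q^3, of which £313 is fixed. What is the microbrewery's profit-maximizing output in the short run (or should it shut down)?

Shut down

Variable cost is VC = 41q - 12q^2 + q^3, so AVC = VC/q = 41 - 12q + q^2 and MC = dTC/dq = 41 - 24q + 3q^2.
AVC is minimized where dAVC/dq = -12 + 2q = 0, at q = 6; min AVC = 41 - 12·6 + 6^2 = £5.
With P < min AVC (£4 < £5), every unit sold adds to the loss.
The firm minimizes its loss by shutting down and losing only its fixed cost of £313.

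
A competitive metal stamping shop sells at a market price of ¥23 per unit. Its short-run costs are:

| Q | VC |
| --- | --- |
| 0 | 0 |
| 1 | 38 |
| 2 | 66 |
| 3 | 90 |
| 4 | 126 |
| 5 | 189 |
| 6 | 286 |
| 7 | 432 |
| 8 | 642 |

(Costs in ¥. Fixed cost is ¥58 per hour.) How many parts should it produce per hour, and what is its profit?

Profit at each row (π = 23Q − TC): Q=0: -58; Q=1: -73; Q=2: -78; Q=3: -79; Q=4: -92; Q=5: -132; Q=6: -206; Q=7: -329; Q=8: -516.
Profit is highest at Q = 0. Equivalently, the lowest AVC in the table is 90/3 ≈ ¥30 at Q = 3, and P = ¥23 falls below it — price never covers variable cost, so the firm shuts down and loses only its fixed cost.

Q = 0 (shut down); profit = -¥58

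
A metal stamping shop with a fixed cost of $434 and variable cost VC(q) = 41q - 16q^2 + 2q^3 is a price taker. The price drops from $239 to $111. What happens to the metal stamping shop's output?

AVC = 41 - 16q + 2q^2, minimized at q = 4 where min AVC = $9. MC = 41 - 32q + 6q^2.
At P = $239 ≥ min AVC, set P = MC on the rising branch: q = 9.
At P = $111 ≥ min AVC, set P = MC: q = 7. The firm stays open but cuts output.

Output falls from 9 to 7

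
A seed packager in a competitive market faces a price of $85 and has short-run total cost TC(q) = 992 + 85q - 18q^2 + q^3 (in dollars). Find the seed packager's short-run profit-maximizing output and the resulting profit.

AVC = 85 - 18q + q^2 has its minimum $4 at q = 9; price $85 clears that bar, so the firm operates.
MC = 85 - 36q + 3q^2. Setting P = MC and taking the root on the rising branch gives q* = 12.
TR = 85·12 = 1020. TC = 992 + 156 = 1148. Profit = 1020 − 1148 = -$128.
Shutting down would mean losing the fixed cost of $992, so operating at a loss of $128 is better by $864.

Profit = -$128 at q = 12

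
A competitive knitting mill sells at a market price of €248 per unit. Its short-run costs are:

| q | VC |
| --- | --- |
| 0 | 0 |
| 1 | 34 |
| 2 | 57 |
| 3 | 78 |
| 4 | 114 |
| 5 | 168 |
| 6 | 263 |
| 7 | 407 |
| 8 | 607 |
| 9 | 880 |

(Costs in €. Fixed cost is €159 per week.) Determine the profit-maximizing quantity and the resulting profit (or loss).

q = 8; profit = €1218

Compute π = P·q − TC at each output: q=0: -159; q=1: 55; q=2: 280; q=3: 507; q=4: 719; q=5: 913; q=6: 1066; q=7: 1170; q=8: 1218; q=9: 1193.
Profit is maximized at q = 8. AVC there is 607/8 = €75.88 ≤ P, so producing beats shutting down (which would give -€159).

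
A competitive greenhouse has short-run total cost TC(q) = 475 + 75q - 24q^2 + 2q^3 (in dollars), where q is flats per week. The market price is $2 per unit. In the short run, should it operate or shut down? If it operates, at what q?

Shut down

From TC, MC = TC'(q) = 75 - 48q + 6q^2 and AVC = VC/q = 75 - 24q + 2q^2.
AVC is minimized where dAVC/dq = -24 + 4q = 0, at q = 6; min AVC = 75 - 24·6 + 2·6^2 = $3.
P = $2 lies below min AVC = $3; no output level covers variable cost.
Best response: produce nothing and absorb the $475 fixed cost.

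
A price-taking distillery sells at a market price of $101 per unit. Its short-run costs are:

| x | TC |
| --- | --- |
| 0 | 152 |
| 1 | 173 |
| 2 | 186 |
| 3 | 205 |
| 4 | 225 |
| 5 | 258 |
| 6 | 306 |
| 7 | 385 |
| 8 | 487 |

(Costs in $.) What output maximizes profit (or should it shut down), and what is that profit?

x = 7; profit = $322

Profit at each row (π = 101x − TC): x=0: -152; x=1: -72; x=2: 16; x=3: 98; x=4: 179; x=5: 247; x=6: 300; x=7: 322; x=8: 321.
Profit is maximized at x = 7. AVC there is 233/7 = $33.29 ≤ P, so producing beats shutting down (which would give -$152).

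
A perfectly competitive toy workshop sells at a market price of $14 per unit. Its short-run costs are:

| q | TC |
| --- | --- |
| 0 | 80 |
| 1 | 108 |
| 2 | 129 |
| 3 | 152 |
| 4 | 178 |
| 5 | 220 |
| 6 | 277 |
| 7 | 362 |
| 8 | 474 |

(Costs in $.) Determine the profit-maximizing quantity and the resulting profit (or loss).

Tabulate TR − TC: q=0: -80; q=1: -94; q=2: -101; q=3: -110; q=4: -122; q=5: -150; q=6: -193; q=7: -264; q=8: -362.
Profit is highest at q = 0. Equivalently, the lowest AVC in the table is 72/3 ≈ $24 at q = 3, and P = $14 falls below it — price never covers variable cost, so the firm shuts down and loses only its fixed cost.

q = 0 (shut down); profit = -$80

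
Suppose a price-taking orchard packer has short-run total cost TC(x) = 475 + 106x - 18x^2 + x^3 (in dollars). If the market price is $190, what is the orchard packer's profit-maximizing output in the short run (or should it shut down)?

Variable cost is VC = 106x - 18x^2 + x^3, so AVC = VC/x = 106 - 18x + x^2 and MC = dTC/dx = 106 - 36x + 3x^2.
AVC hits its minimum where MC = AVC, at x = 9, giving min AVC = 106 - 18·9 + 9^2 = $25.
Since P = $190 ≥ min AVC = $25, price covers variable cost and the firm should produce.
Solving P = MC: -84 - 36x + 3x^2 = 0 ⇒ x = -2 or 14. On the upward-sloping branch, x* = 14.
Check: AVC at x = 14 is $50 ≤ P, so revenue covers variable cost.
Profit = P·x − TC = 190·14 − 1175 = $1485.

Produce at x = 14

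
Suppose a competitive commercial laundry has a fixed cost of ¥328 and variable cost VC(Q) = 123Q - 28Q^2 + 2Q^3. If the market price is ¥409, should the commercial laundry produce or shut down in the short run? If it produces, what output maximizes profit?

Variable cost is VC = 123Q - 28Q^2 + 2Q^3, so AVC = VC/Q = 123 - 28Q + 2Q^2 and MC = dTC/dQ = 123 - 56Q + 6Q^2.
AVC is minimized where dAVC/dQ = -28 + 4Q = 0, at Q = 7; min AVC = 123 - 28·7 + 2·7^2 = ¥25.
Since P = ¥409 ≥ min AVC = ¥25, price covers variable cost and the firm should produce.
P = MC gives -286 - 56Q + 6Q^2 = 0, with roots -11/3 and 13. Take the larger (rising MC): Q* = 13.
Check: AVC at Q = 13 is ¥97 ≤ P, so revenue covers variable cost.
Profit = P·Q − TC = 409·13 − 1589 = ¥3728.

Produce at Q = 13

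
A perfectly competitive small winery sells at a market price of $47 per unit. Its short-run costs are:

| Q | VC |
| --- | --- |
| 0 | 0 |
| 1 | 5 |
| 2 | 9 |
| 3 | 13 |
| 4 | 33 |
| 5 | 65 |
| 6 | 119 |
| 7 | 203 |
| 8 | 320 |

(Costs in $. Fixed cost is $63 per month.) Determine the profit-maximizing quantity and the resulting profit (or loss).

Q = 5; profit = $107

Compute π = P·Q − TC at each output: Q=0: -63; Q=1: -21; Q=2: 22; Q=3: 65; Q=4: 92; Q=5: 107; Q=6: 100; Q=7: 63; Q=8: -7.
Profit is maximized at Q = 5. AVC there is 65/5 = $13 ≤ P, so producing beats shutting down (which would give -$63).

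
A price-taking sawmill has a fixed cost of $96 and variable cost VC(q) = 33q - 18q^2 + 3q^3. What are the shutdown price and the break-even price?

Shutdown price = $6; break-even price = $33

Shutdown price = min AVC. AVC = 33 - 18q + 3q^2, with vertex at q = 3 and minimum $6.
ATC = 96/q + 33 - 18q + 3q^2. Setting dATC/dq = −96/q^2 − 18 + 6q = 0 gives q = 4 (since 6·4^3 − 18·4^2 = 96).
min ATC = 96/4 + 33 − 18·4 + 3·4^2 = $33. That is the break-even price.
For $6 ≤ P < $33 the firm produces at a loss; below $6 it shuts down.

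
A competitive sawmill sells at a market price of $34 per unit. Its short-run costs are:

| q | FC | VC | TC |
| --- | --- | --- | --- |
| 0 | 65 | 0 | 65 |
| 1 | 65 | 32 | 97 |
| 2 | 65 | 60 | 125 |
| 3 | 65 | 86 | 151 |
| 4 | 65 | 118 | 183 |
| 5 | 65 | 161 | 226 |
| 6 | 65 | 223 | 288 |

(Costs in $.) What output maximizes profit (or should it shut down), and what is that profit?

q = 4; profit = -$47

Profit at each row (π = 34q − TC): q=0: -65; q=1: -63; q=2: -57; q=3: -49; q=4: -47; q=5: -56; q=6: -84.
Profit is maximized at q = 4. AVC there is 118/4 = $29.50 ≤ P, so producing beats shutting down (which would give -$65).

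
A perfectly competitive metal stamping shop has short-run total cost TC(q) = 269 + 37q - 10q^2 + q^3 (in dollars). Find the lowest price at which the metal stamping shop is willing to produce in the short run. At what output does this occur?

$12 per unit, at q = 5

The shutdown price is the minimum of AVC. VC = 37q - 10q^2 + q^3, so AVC = 37 - 10q + q^2.
dAVC/dq = -10 + 2q = 0 gives q = 5. min AVC = 37 - 10·5 + 5^2 = 12.
So the shutdown price is $12.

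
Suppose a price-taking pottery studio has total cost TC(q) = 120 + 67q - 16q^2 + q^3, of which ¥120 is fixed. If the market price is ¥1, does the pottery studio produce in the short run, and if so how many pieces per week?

Shut down

Strip out fixed cost: VC = 67q - 16q^2 + q^3. Then AVC = 67 - 16q + q^2 and MC = 67 - 32q + 3q^2.
The AVC parabola has its vertex at q = 16/2 = 8, where AVC = 67 - 16·8 + 8^2 = ¥3.
With P < min AVC (¥1 < ¥3), every unit sold adds to the loss.
Best response: produce nothing and absorb the ¥120 fixed cost.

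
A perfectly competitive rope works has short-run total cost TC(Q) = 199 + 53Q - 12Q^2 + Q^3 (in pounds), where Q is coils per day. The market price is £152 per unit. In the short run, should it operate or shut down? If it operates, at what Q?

From TC, MC = TC'(Q) = 53 - 24Q + 3Q^2 and AVC = VC/Q = 53 - 12Q + Q^2.
AVC is minimized where dAVC/dQ = -12 + 2Q = 0, at Q = 6; min AVC = 53 - 12·6 + 6^2 = £17.
Because £152 ≥ £17, revenue can cover variable cost; the firm operates.
Set P = MC: 152 = 53 - 24Q + 3Q^2 → -99 - 24Q + 3Q^2 = 0. The roots are Q = -3 and Q = 11; the profit-maximizing output is on the rising part of MC, so Q* = 11.
Check: AVC at Q = 11 is £42 ≤ P, so revenue covers variable cost.
Profit = P·Q − TC = 152·11 − 661 = £1011.

Produce at Q = 11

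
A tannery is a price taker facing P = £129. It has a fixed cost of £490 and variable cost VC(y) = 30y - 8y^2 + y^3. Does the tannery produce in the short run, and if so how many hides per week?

From TC, MC = TC'(y) = 30 - 16y + 3y^2 and AVC = VC/y = 30 - 8y + y^2.
AVC is minimized where dAVC/dy = -8 + 2y = 0, at y = 4; min AVC = 30 - 8·4 + 4^2 = £14.
P = £129 exceeds min AVC = £14, so the firm stays open.
P = MC gives -99 - 16y + 3y^2 = 0, with roots -11/3 and 9. Take the larger (rising MC): y* = 9.
Check: AVC at y = 9 is £39 ≤ P, so revenue covers variable cost.
Profit = P·y − TC = 129·9 − 841 = £320.

Produce at y = 9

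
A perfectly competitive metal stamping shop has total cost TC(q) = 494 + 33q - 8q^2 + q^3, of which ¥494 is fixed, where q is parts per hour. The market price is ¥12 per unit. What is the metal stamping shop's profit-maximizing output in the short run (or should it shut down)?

From TC, MC = TC'(q) = 33 - 16q + 3q^2 and AVC = VC/q = 33 - 8q + q^2.
AVC hits its minimum where MC = AVC, at q = 4, giving min AVC = 33 - 8·4 + 4^2 = ¥17.
P = ¥12 lies below min AVC = ¥17; no output level covers variable cost.
Shutting down limits the loss to fixed cost, ¥494.

Shut down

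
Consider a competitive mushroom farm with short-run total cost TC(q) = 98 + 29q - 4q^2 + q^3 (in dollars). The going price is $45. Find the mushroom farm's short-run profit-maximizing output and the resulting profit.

AVC = 29 - 4q + q^2 has its minimum $25 at q = 2; price $45 clears that bar, so the firm operates.
MC = 29 - 8q + 3q^2. Setting P = MC and taking the root on the rising branch gives q* = 4.
TR = 45·4 = 180. TC = 98 + 116 = 214. Profit = 180 − 214 = -$34.
By producing, the firm covers all variable cost plus $64 of fixed cost; shutting down would lose the full $98.

Profit = -$34 at q = 4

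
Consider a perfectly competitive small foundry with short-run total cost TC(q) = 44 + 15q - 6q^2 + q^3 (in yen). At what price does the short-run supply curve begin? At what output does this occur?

Short-run supply begins at min AVC. From VC = 15q - 6q^2 + q^3, AVC = 15 - 6q + q^2.
At the minimum of AVC, MC = AVC. MC = 15 - 12q + 3q^2; setting MC = AVC gives 2q^2 - 6q = 0, so q = 3. min AVC = 6.
For P < ¥6 the firm produces nothing.

¥6 per unit, at q = 3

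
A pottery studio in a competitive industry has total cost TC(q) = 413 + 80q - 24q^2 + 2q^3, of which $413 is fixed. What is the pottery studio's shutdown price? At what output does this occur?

$8 per unit, at q = 6

The firm shuts down when price falls below the minimum of average variable cost. AVC = VC/q = 80 - 24q + 2q^2.
dAVC/dq = -24 + 4q = 0 gives q = 6. min AVC = 80 - 24·6 + 2·6^2 = 8.
The firm shuts down for any P below $8.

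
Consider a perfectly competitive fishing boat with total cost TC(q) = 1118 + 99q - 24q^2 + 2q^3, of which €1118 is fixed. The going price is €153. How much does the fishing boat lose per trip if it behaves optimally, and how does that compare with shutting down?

AVC = 99 - 24q + 2q^2 has its minimum €27 at q = 6; price €153 clears that bar, so the firm operates.
MC = 99 - 48q + 6q^2. Setting P = MC and taking the root on the rising branch gives q* = 9.
TR = 153·9 = 1377. TC = 1118 + 405 = 1523. Profit = 1377 − 1523 = -€146.
That loss of €146 beats the €1118 the firm would lose by shutting down; producing recovers €972 of fixed cost.

Profit = -€146 at q = 9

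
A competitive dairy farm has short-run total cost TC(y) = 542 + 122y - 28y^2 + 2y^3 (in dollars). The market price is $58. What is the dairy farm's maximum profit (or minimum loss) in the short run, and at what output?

Profit = -$286 at y = 8

AVC = 122 - 28y + 2y^2; min AVC = $24 at y = 7. Since P = $58 ≥ min AVC, the firm produces.
MC = 122 - 56y + 6y^2. Setting P = MC and taking the root on the rising branch gives y* = 8.
TR = 58·8 = 464. TC = 542 + 208 = 750. Profit = 464 − 750 = -$286.
Shutting down would mean losing the fixed cost of $542, so operating at a loss of $286 is better by $256.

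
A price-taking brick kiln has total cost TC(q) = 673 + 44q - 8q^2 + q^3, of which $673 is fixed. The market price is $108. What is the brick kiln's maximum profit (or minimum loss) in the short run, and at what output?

AVC = 44 - 8q + q^2; min AVC = $28 at q = 4. Since P = $108 ≥ min AVC, the firm produces.
MC = 44 - 16q + 3q^2. Setting P = MC and taking the root on the rising branch gives q* = 8.
TR = 108·8 = 864. TC = 673 + 352 = 1025. Profit = 864 − 1025 = -$161.
By producing, the firm covers all variable cost plus $512 of fixed cost; shutting down would lose the full $673.

Profit = -$161 at q = 8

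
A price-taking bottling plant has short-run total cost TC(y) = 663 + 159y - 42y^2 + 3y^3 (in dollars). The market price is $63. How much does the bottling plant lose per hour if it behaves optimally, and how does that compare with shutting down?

Profit = -$279 at y = 8

AVC = 159 - 42y + 3y^2; min AVC = $12 at y = 7. Since P = $63 ≥ min AVC, the firm produces.
MC = 159 - 84y + 9y^2. Setting P = MC and taking the root on the rising branch gives y* = 8.
TR = 63·8 = 504. TC = 663 + 120 = 783. Profit = 504 − 783 = -$279.
Shutting down would mean losing the fixed cost of $663, so operating at a loss of $279 is better by $384.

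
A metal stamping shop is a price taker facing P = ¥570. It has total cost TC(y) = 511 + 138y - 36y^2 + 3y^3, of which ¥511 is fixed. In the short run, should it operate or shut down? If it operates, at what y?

Produce at y = 12

Variable cost is VC = 138y - 36y^2 + 3y^3, so AVC = VC/y = 138 - 36y + 3y^2 and MC = dTC/dy = 138 - 72y + 9y^2.
AVC is minimized where dAVC/dy = -36 + 6y = 0, at y = 6; min AVC = 138 - 36·6 + 3·6^2 = ¥30.
P = ¥570 exceeds min AVC = ¥30, so the firm stays open.
Solving P = MC: -432 - 72y + 9y^2 = 0 ⇒ y = -4 or 12. On the upward-sloping branch, y* = 12.
Check: AVC at y = 12 is ¥138 ≤ P, so revenue covers variable cost.
Profit = P·y − TC = 570·12 − 2167 = ¥4673.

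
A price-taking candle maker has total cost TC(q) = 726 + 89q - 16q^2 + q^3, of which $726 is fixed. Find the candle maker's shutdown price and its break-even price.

AVC = 89 - 16q + q^2; minimized at q = 8, giving min AVC = $25. That is the shutdown price.
ATC = 726/q + 89 - 16q + q^2. Setting dATC/dq = −726/q^2 − 16 + 2q = 0 gives q = 11 (since 2·11^3 − 16·11^2 = 726).
min ATC = 726/11 + 89 − 16·11 + 11^2 = $100. That is the break-even price.
Between these two prices the firm operates at a loss; above $100 it earns a profit.

Shutdown price = $25; break-even price = $100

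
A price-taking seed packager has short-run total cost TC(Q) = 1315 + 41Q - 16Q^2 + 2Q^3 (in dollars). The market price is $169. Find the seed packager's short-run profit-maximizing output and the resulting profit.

AVC = 41 - 16Q + 2Q^2; min AVC = $9 at Q = 4. Since P = $169 ≥ min AVC, the firm produces.
With MC = 41 - 32Q + 6Q^2, P = MC on the upward-sloping part at Q* = 8.
TR = 169·8 = 1352. TC = 1315 + 328 = 1643. Profit = 1352 − 1643 = -$291.
By producing, the firm covers all variable cost plus $1024 of fixed cost; shutting down would lose the full $1315.

Profit = -$291 at Q = 8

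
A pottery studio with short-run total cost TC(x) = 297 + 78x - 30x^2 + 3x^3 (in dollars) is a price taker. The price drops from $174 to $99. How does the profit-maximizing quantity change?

MC = 78 - 60x + 9x^2; the shutdown threshold is min AVC = $3 (at x = 5).
At P = $174 ≥ min AVC, set P = MC on the rising branch: x = 8.
At P = $99 ≥ min AVC, set P = MC: x = 7. The firm stays open but cuts output.

Output falls from 8 to 7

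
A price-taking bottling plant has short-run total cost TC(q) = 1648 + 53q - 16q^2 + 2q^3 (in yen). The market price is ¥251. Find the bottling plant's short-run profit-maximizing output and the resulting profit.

AVC = 53 - 16q + 2q^2; min AVC = ¥21 at q = 4. Since P = ¥251 ≥ min AVC, the firm produces.
With MC = 53 - 32q + 6q^2, P = MC on the upward-sloping part at q* = 9.
TR = 251·9 = 2259. TC = 1648 + 639 = 2287. Profit = 2259 − 2287 = -¥28.
By producing, the firm covers all variable cost plus ¥1620 of fixed cost; shutting down would lose the full ¥1648.

Profit = -¥28 at q = 9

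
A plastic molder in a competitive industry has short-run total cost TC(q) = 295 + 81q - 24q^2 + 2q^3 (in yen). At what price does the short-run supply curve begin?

¥9 per unit

The shutdown price is the minimum of AVC. VC = 81q - 24q^2 + 2q^3, so AVC = 81 - 24q + 2q^2.
At the minimum of AVC, MC = AVC. MC = 81 - 48q + 6q^2; setting MC = AVC gives 4q^2 - 24q = 0, so q = 6. min AVC = 9.
So the shutdown price is ¥9.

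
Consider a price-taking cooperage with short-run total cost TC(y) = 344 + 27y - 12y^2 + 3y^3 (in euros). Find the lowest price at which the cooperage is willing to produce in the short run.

The firm shuts down when price falls below the minimum of average variable cost. AVC = VC/y = 27 - 12y + 3y^2.
At the minimum of AVC, MC = AVC. MC = 27 - 24y + 9y^2; setting MC = AVC gives 6y^2 - 12y = 0, so y = 2. min AVC = 15.
The firm shuts down for any P below €15.

€15 per unit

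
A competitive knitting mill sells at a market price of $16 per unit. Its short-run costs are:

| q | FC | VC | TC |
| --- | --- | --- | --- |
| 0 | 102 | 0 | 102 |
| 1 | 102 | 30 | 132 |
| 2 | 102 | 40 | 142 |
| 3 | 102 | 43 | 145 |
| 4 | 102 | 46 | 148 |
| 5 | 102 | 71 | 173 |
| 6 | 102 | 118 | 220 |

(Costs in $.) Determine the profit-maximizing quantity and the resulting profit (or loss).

Tabulate TR − TC: q=0: -102; q=1: -116; q=2: -110; q=3: -97; q=4: -84; q=5: -93; q=6: -124.
Profit is maximized at q = 4. AVC there is 46/4 = $11.50 ≤ P, so producing beats shutting down (which would give -$102).

q = 4; profit = -$84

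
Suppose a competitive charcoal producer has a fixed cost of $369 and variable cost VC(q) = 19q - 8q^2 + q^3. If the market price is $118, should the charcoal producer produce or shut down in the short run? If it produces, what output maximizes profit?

Strip out fixed cost: VC = 19q - 8q^2 + q^3. Then AVC = 19 - 8q + q^2 and MC = 19 - 16q + 3q^2.
AVC hits its minimum where MC = AVC, at q = 4, giving min AVC = 19 - 8·4 + 4^2 = $3.
Since P = $118 ≥ min AVC = $3, price covers variable cost and the firm should produce.
P = MC gives -99 - 16q + 3q^2 = 0, with roots -11/3 and 9. Take the larger (rising MC): q* = 9.
Check: AVC at q = 9 is $28 ≤ P, so revenue covers variable cost.
Profit = P·q − TC = 118·9 − 621 = $441.

Produce at q = 9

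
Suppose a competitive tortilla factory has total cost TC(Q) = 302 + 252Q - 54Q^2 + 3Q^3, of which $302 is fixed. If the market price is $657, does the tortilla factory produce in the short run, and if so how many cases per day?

Produce at Q = 15

Strip out fixed cost: VC = 252Q - 54Q^2 + 3Q^3. Then AVC = 252 - 54Q + 3Q^2 and MC = 252 - 108Q + 9Q^2.
AVC is minimized where dAVC/dQ = -54 + 6Q = 0, at Q = 9; min AVC = 252 - 54·9 + 3·9^2 = $9.
P = $657 exceeds min AVC = $9, so the firm stays open.
Set P = MC: 657 = 252 - 108Q + 9Q^2 → -405 - 108Q + 9Q^2 = 0. The roots are Q = -3 and Q = 15; the profit-maximizing output is on the rising part of MC, so Q* = 15.
Check: AVC at Q = 15 is $117 ≤ P, so revenue covers variable cost.
Profit = P·Q − TC = 657·15 − 2057 = $7798.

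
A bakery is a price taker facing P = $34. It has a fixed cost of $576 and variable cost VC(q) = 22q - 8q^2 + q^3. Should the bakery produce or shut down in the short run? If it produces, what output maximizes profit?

Produce at q = 6

Variable cost is VC = 22q - 8q^2 + q^3, so AVC = VC/q = 22 - 8q + q^2 and MC = dTC/dq = 22 - 16q + 3q^2.
The AVC parabola has its vertex at q = 8/2 = 4, where AVC = 22 - 8·4 + 4^2 = $6.
Because $34 ≥ $6, revenue can cover variable cost; the firm operates.
Solving P = MC: -12 - 16q + 3q^2 = 0 ⇒ q = -2/3 or 6. On the upward-sloping branch, q* = 6.
Check: AVC at q = 6 is $10 ≤ P, so revenue covers variable cost.
Profit = P·q − TC = 34·6 − 636 = -$432, a loss, but smaller than the $576 fixed cost the firm would lose by shutting down.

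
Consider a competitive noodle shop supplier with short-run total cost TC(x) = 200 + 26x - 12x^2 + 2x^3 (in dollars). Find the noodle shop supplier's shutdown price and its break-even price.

AVC = 26 - 12x + 2x^2; minimized at x = 3, giving min AVC = $8. That is the shutdown price.
ATC = 200/x + 26 - 12x + 2x^2. Setting dATC/dx = −200/x^2 − 12 + 4x = 0 gives x = 5 (since 4·5^3 − 12·5^2 = 200).
min ATC = 200/5 + 26 − 12·5 + 2·5^2 = $56. That is the break-even price.
For $8 ≤ P < $56 the firm produces at a loss; below $8 it shuts down.

Shutdown price = $8; break-even price = $56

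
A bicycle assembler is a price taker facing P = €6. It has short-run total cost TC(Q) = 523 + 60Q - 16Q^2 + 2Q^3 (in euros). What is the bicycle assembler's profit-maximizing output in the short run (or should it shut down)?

Shut down

From TC, MC = TC'(Q) = 60 - 32Q + 6Q^2 and AVC = VC/Q = 60 - 16Q + 2Q^2.
AVC hits its minimum where MC = AVC, at Q = 4, giving min AVC = 60 - 16·4 + 2·4^2 = €28.
Since P = €6 < min AVC = €28, price fails to cover variable cost at any output.
Shutting down limits the loss to fixed cost, €523.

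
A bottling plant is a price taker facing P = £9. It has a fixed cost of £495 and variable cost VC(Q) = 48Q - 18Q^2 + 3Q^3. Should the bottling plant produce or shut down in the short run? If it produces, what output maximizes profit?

Variable cost is VC = 48Q - 18Q^2 + 3Q^3, so AVC = VC/Q = 48 - 18Q + 3Q^2 and MC = dTC/dQ = 48 - 36Q + 9Q^2.
AVC is minimized where dAVC/dQ = -18 + 6Q = 0, at Q = 3; min AVC = 48 - 18·3 + 3·3^2 = £21.
Since P = £9 < min AVC = £21, price fails to cover variable cost at any output.
Shutting down limits the loss to fixed cost, £495.

Shut down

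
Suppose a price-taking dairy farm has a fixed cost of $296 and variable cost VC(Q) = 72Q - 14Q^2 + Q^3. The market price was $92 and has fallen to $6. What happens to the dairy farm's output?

Output falls from 10 to 0 (the firm shuts down)

AVC = 72 - 14Q + Q^2, minimized at Q = 7 where min AVC = $23. MC = 72 - 28Q + 3Q^2.
At P = $92 ≥ min AVC, set P = MC on the rising branch: Q = 10.
At P = $6 < min AVC = $23, price no longer covers variable cost at any output, so the firm shuts down: Q = 0.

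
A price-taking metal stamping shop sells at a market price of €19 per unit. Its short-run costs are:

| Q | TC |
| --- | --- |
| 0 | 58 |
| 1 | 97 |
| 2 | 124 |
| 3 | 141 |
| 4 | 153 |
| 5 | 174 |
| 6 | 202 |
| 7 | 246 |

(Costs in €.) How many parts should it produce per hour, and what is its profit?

Compute π = P·Q − TC at each output: Q=0: -58; Q=1: -78; Q=2: -86; Q=3: -84; Q=4: -77; Q=5: -79; Q=6: -88; Q=7: -113.
Profit is highest at Q = 0. Equivalently, the lowest AVC in the table is 116/5 ≈ €23.20 at Q = 5, and P = €19 falls below it — price never covers variable cost, so the firm shuts down and loses only its fixed cost.

Q = 0 (shut down); profit = -€58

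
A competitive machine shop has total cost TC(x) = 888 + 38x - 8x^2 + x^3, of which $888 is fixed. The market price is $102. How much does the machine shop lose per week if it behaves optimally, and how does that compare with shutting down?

Profit = -$376 at x = 8

AVC = 38 - 8x + x^2 has its minimum $22 at x = 4; price $102 clears that bar, so the firm operates.
MC = 38 - 16x + 3x^2. Setting P = MC and taking the root on the rising branch gives x* = 8.
TR = 102·8 = 816. TC = 888 + 304 = 1192. Profit = 816 − 1192 = -$376.
By producing, the firm covers all variable cost plus $512 of fixed cost; shutting down would lose the full $888.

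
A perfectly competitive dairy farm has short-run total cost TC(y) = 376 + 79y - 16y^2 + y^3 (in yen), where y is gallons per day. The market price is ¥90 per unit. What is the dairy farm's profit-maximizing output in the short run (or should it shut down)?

Produce at y = 11

From TC, MC = TC'(y) = 79 - 32y + 3y^2 and AVC = VC/y = 79 - 16y + y^2.
AVC is minimized where dAVC/dy = -16 + 2y = 0, at y = 8; min AVC = 79 - 16·8 + 8^2 = ¥15.
Because ¥90 ≥ ¥15, revenue can cover variable cost; the firm operates.
Set P = MC: 90 = 79 - 32y + 3y^2 → -11 - 32y + 3y^2 = 0. The roots are y = -1/3 and y = 11; the profit-maximizing output is on the rising part of MC, so y* = 11.
Check: AVC at y = 11 is ¥24 ≤ P, so revenue covers variable cost.
Profit = P·y − TC = 90·11 − 640 = ¥350.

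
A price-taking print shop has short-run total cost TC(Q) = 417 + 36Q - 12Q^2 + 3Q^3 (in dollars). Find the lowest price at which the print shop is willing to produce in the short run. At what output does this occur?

$24 per unit, at Q = 2

The shutdown price is the minimum of AVC. VC = 36Q - 12Q^2 + 3Q^3, so AVC = 36 - 12Q + 3Q^2.
At the minimum of AVC, MC = AVC. MC = 36 - 24Q + 9Q^2; setting MC = AVC gives 6Q^2 - 12Q = 0, so Q = 2. min AVC = 24.
So the shutdown price is $24.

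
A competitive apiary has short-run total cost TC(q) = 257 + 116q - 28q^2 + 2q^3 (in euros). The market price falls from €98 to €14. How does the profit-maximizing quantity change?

AVC = 116 - 28q + 2q^2, minimized at q = 7 where min AVC = €18. MC = 116 - 56q + 6q^2.
With P = €98 above the shutdown price, P = MC gives q = 9.
At P = €14 < min AVC = €18, price no longer covers variable cost at any output, so the firm shuts down: q = 0.

Output falls from 9 to 0 (the firm shuts down)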